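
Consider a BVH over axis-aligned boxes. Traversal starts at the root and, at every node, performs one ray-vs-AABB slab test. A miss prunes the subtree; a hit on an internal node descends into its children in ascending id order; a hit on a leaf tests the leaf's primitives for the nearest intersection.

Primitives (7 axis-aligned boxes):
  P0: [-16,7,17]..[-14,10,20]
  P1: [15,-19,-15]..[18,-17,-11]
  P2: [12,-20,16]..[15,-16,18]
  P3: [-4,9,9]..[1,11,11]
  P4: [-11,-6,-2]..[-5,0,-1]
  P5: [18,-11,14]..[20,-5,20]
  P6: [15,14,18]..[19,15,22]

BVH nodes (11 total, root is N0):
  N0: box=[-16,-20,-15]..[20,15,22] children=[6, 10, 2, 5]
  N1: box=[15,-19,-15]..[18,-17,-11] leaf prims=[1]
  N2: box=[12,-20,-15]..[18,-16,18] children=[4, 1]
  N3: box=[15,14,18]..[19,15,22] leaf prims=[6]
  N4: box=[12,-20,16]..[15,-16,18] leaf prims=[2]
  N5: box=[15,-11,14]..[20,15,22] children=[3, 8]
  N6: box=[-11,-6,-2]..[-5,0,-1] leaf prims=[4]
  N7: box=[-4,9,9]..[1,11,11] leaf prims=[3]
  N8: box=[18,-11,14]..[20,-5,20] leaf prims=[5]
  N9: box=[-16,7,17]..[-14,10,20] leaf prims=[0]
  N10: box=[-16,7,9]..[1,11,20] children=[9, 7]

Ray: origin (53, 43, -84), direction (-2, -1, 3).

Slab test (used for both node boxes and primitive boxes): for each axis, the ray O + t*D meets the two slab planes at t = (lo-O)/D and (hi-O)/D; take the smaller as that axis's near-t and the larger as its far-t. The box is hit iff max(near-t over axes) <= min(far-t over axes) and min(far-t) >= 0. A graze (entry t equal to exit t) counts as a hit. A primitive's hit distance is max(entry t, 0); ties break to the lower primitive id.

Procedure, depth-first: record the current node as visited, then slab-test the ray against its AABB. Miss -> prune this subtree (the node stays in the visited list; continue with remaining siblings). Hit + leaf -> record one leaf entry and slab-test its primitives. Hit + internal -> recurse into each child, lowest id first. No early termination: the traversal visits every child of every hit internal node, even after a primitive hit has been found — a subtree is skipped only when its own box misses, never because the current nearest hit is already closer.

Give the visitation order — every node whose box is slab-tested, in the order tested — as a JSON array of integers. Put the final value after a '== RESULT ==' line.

Trace the traversal:
N0 x:[33/2,69/2] y:[28,63] z:[23,106/3] -> hit [28,69/2], descend [2, 5, 6, 10]
  N2 x:[35/2,41/2] y:[59,63] z:[23,34] -> miss, prune
  N5 x:[33/2,19] y:[28,54] z:[98/3,106/3] -> miss, prune
  N6 x:[29,32] y:[43,49] z:[82/3,83/3] -> miss, prune
  N10 x:[26,69/2] y:[32,36] z:[31,104/3] -> hit [32,69/2], descend [7, 9]
    N7 x:[26,57/2] y:[32,34] z:[31,95/3] -> miss, prune
    N9 x:[67/2,69/2] y:[33,36] z:[101/3,104/3] -> hit [101/3,69/2] leaf, test {P0@t=101/3}

Summary -> nodes [0, 2, 5, 6, 10, 7, 9]; box-tests=7; leaf-entries=1; first=P0

== RESULT ==
[0, 2, 5, 6, 10, 7, 9]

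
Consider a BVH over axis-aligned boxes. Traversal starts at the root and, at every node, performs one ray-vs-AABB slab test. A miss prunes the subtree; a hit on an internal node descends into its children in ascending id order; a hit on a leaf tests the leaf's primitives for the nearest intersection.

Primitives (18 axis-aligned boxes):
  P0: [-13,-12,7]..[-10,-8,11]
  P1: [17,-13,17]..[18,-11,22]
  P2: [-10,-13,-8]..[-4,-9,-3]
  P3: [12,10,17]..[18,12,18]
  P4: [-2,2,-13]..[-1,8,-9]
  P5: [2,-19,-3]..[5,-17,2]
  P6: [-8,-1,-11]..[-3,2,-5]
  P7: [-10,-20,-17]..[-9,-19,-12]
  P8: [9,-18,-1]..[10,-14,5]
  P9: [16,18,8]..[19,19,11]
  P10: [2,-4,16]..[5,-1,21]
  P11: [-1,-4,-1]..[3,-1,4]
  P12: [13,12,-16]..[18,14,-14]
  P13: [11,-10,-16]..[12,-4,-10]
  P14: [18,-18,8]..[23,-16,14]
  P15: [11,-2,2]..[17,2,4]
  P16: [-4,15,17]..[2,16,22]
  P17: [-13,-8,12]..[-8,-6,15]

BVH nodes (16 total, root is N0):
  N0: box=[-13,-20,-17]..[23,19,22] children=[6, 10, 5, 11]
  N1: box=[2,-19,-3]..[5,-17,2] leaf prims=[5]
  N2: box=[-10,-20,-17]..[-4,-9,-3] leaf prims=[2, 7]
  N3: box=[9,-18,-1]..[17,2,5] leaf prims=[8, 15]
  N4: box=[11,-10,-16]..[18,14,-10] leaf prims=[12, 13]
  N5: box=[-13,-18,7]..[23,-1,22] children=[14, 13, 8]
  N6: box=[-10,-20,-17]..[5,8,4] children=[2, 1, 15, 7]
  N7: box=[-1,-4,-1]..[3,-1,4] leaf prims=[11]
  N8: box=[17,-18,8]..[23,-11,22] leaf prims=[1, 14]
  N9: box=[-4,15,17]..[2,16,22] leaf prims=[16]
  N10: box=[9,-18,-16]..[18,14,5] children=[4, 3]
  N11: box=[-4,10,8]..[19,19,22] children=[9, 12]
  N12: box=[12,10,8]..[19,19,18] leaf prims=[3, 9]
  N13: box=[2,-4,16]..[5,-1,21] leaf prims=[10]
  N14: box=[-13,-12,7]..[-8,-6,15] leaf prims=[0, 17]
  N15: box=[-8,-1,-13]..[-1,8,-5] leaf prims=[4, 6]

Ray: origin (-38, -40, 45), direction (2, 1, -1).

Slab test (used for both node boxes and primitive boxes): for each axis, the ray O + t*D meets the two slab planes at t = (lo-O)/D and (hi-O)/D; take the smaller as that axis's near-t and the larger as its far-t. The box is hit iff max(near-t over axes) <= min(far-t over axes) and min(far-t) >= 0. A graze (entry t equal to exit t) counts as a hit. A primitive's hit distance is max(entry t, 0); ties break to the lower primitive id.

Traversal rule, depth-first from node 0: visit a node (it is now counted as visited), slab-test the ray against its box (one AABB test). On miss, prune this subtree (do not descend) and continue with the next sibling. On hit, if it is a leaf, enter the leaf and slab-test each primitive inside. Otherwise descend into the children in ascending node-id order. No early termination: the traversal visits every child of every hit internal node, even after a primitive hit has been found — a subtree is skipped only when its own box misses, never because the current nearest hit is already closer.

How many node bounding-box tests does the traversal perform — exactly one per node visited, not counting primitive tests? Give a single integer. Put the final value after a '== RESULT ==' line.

Trace the traversal:
N0 x:[25/2,61/2] y:[20,59] z:[23,62] -> hit [23,61/2], descend [5, 6, 10, 11]
  N5 x:[25/2,61/2] y:[22,39] z:[23,38] -> hit [23,61/2], descend [8, 13, 14]
    N8 x:[55/2,61/2] y:[22,29] z:[23,37] -> hit [55/2,29] leaf, test {P1@t=55/2, P14(miss)}
    N13 x:[20,43/2] y:[36,39] z:[24,29] -> miss, prune
    N14 x:[25/2,15] y:[28,34] z:[30,38] -> miss, prune
  N6 x:[14,43/2] y:[20,48] z:[41,62] -> miss, prune
  N10 x:[47/2,28] y:[22,54] z:[40,61] -> miss, prune
  N11 x:[17,57/2] y:[50,59] z:[23,37] -> miss, prune

8 AABB tests over nodes [0, 5, 8, 13, 14, 6, 10, 11]; 1 leaf entered; closest P1.

== RESULT ==
8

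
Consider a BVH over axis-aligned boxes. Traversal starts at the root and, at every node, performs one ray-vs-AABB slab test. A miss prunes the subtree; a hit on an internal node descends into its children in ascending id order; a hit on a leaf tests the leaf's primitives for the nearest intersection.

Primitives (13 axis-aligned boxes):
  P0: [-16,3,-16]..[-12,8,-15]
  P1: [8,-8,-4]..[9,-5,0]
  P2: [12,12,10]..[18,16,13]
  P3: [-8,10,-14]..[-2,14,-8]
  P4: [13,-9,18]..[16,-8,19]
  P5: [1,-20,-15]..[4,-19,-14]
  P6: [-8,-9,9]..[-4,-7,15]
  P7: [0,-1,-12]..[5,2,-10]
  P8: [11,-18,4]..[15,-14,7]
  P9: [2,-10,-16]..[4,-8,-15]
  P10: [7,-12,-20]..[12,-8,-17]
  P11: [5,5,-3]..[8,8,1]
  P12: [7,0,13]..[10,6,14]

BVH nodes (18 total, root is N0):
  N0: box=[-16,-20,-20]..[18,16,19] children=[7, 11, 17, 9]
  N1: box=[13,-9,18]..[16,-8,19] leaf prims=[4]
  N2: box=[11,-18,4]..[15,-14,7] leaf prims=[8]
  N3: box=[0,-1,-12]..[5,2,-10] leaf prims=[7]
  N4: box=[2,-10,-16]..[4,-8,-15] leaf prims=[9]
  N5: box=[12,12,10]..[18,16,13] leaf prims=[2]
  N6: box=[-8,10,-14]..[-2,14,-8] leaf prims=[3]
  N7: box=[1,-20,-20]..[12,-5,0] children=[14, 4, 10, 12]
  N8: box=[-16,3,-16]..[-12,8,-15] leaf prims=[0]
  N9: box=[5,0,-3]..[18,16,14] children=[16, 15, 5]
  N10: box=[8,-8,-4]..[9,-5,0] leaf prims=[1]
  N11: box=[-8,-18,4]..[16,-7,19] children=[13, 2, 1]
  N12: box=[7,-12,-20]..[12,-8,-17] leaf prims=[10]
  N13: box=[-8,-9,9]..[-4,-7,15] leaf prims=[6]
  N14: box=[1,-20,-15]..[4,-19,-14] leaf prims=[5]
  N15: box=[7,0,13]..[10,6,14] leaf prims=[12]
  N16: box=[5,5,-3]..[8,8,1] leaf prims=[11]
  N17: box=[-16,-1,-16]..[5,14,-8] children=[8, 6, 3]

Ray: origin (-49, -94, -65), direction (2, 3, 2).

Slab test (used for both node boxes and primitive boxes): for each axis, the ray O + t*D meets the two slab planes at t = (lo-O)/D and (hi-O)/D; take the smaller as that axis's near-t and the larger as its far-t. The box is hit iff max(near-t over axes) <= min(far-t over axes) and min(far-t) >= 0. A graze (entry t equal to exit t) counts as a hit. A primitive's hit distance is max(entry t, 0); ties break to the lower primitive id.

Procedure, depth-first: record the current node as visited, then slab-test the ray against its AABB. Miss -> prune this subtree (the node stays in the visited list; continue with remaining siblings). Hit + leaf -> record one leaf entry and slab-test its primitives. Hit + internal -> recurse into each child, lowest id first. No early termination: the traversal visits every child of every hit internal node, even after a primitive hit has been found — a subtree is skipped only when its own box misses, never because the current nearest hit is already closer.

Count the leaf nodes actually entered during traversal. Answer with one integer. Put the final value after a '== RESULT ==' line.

Traverse from the root:
N0 x:[33/2,67/2] y:[74/3,110/3] z:[45/2,42] -> hit [74/3,67/2], descend [7, 9, 11, 17]
  N7 x:[25,61/2] y:[74/3,89/3] z:[45/2,65/2] -> hit [25,89/3], descend [4, 10, 12, 14]
    N4 x:[51/2,53/2] y:[28,86/3] z:[49/2,25] -> miss, prune
    N10 x:[57/2,29] y:[86/3,89/3] z:[61/2,65/2] -> miss, prune
    N12 x:[28,61/2] y:[82/3,86/3] z:[45/2,24] -> miss, prune
    N14 x:[25,53/2] y:[74/3,25] z:[25,51/2] -> hit [25,25] leaf, test {P5@t=25}
  N9 x:[27,67/2] y:[94/3,110/3] z:[31,79/2] -> hit [94/3,67/2], descend [5, 15, 16]
    N5 x:[61/2,67/2] y:[106/3,110/3] z:[75/2,39] -> miss, prune
    N15 x:[28,59/2] y:[94/3,100/3] z:[39,79/2] -> miss, prune
    N16 x:[27,57/2] y:[33,34] z:[31,33] -> miss, prune
  N11 x:[41/2,65/2] y:[76/3,29] z:[69/2,42] -> miss, prune
  N17 x:[33/2,27] y:[31,36] z:[49/2,57/2] -> miss, prune

Summary -> nodes [0, 7, 4, 10, 12, 14, 9, 5, 15, 16, 11, 17]; box-tests=12; leaf-entries=1; first=P5

== RESULT ==
1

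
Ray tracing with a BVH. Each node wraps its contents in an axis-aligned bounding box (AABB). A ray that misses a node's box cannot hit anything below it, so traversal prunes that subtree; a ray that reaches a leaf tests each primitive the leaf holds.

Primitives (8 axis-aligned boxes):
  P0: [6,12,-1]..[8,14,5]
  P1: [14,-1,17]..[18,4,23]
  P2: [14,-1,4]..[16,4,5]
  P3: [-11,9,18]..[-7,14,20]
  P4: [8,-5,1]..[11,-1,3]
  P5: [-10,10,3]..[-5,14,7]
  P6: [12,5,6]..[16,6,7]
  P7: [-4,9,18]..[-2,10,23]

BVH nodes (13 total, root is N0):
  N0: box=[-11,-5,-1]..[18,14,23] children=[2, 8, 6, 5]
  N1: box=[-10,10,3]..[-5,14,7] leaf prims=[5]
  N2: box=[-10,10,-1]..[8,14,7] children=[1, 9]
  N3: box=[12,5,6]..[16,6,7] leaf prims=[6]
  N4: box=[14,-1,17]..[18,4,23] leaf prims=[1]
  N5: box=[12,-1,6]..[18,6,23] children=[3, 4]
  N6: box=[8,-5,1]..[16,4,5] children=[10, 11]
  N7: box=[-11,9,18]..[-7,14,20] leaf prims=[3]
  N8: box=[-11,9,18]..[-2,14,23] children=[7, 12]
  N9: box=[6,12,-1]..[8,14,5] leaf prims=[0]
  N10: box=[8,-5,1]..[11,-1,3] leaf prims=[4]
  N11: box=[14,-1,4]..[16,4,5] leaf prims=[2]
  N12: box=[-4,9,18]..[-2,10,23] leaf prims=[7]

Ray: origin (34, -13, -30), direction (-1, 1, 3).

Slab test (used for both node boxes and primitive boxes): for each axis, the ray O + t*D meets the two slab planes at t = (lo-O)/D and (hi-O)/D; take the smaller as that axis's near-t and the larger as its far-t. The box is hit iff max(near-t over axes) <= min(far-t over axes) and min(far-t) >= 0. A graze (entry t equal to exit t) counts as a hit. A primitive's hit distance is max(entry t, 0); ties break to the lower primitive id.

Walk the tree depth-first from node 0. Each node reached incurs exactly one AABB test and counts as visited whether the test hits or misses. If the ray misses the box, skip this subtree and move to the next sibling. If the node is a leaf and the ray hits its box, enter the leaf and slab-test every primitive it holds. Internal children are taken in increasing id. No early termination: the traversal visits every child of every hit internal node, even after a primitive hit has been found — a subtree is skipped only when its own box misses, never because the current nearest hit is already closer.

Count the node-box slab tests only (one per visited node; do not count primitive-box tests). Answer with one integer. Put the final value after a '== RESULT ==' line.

Trace the traversal:
N0 x:[16,45] y:[8,27] z:[29/3,53/3] -> hit [16,53/3], descend [2, 5, 6, 8]
  N2 x:[26,44] y:[23,27] z:[29/3,37/3] -> miss, prune
  N5 x:[16,22] y:[12,19] z:[12,53/3] -> hit [16,53/3], descend [3, 4]
    N3 x:[18,22] y:[18,19] z:[12,37/3] -> miss, prune
    N4 x:[16,20] y:[12,17] z:[47/3,53/3] -> hit [16,17] leaf, test {P1@t=16}
  N6 x:[18,26] y:[8,17] z:[31/3,35/3] -> miss, prune
  N8 x:[36,45] y:[22,27] z:[16,53/3] -> miss, prune

order=[0, 2, 5, 3, 4, 6, 8]  |boxes|=7  |leaves|=1  hit=P1

== RESULT ==
7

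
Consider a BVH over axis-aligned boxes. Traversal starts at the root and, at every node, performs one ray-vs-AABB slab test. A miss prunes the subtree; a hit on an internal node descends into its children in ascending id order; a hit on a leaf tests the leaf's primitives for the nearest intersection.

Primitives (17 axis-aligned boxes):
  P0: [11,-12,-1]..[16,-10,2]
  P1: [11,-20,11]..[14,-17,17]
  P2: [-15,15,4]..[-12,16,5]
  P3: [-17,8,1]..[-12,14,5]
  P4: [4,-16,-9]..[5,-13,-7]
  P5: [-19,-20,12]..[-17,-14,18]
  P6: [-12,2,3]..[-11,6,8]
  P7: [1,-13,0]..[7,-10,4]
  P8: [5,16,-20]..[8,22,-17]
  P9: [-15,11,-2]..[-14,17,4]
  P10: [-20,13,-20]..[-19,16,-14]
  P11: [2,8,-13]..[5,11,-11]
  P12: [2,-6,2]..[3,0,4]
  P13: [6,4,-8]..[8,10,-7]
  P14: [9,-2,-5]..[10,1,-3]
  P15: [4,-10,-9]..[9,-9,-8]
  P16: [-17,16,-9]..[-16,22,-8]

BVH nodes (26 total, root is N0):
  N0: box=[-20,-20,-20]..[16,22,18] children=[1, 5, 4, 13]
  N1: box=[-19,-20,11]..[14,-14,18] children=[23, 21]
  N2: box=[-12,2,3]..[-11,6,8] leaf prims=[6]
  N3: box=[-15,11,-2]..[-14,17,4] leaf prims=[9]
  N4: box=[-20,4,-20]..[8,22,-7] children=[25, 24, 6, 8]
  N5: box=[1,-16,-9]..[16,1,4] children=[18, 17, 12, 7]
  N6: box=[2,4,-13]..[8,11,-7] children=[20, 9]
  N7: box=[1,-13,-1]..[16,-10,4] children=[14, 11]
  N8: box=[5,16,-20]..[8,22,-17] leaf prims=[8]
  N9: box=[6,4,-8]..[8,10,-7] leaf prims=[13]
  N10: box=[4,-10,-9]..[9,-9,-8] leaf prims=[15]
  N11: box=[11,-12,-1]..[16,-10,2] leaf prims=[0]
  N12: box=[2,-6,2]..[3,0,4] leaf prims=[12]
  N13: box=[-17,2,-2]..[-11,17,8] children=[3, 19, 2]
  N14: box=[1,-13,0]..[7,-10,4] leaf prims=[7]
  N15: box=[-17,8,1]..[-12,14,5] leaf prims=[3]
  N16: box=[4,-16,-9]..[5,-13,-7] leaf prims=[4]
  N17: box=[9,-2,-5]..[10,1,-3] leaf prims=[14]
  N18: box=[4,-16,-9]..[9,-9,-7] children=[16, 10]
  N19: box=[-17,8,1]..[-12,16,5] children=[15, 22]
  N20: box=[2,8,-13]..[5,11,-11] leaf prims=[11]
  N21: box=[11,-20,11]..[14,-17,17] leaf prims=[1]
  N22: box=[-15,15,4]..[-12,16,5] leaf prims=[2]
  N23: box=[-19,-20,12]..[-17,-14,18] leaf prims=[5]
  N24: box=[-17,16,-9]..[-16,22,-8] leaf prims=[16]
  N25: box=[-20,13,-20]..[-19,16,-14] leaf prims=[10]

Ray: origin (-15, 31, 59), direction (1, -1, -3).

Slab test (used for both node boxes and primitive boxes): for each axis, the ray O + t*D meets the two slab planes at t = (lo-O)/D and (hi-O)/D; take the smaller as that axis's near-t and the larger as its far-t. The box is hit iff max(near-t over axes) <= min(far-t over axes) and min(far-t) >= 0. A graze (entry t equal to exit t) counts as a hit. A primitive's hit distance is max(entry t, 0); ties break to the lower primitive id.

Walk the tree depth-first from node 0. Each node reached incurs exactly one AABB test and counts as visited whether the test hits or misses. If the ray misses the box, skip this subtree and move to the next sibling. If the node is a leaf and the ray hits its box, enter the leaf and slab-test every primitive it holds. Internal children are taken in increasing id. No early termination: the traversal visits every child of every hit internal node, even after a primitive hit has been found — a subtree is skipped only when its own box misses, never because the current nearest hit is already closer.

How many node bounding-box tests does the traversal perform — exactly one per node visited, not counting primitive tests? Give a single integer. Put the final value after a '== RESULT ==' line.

Trace the traversal:
N0 x:[-5,31] y:[9,51] z:[41/3,79/3] -> hit [41/3,79/3], descend [1, 4, 5, 13]
  N1 x:[-4,29] y:[45,51] z:[41/3,16] -> miss, prune
  N4 x:[-5,23] y:[9,27] z:[22,79/3] -> hit [22,23], descend [6, 8, 24, 25]
    N6 x:[17,23] y:[20,27] z:[22,24] -> hit [22,23], descend [9, 20]
      N9 x:[21,23] y:[21,27] z:[22,67/3] -> hit [22,67/3] leaf, test {P13@t=22}
      N20 x:[17,20] y:[20,23] z:[70/3,24] -> miss, prune
    N8 x:[20,23] y:[9,15] z:[76/3,79/3] -> miss, prune
    N24 x:[-2,-1] y:[9,15] z:[67/3,68/3] -> miss, prune
    N25 x:[-5,-4] y:[15,18] z:[73/3,79/3] -> miss, prune
  N5 x:[16,31] y:[30,47] z:[55/3,68/3] -> miss, prune
  N13 x:[-2,4] y:[14,29] z:[17,61/3] -> miss, prune

order=[0, 1, 4, 6, 9, 20, 8, 24, 25, 5, 13]  |boxes|=11  |leaves|=1  hit=P13

== RESULT ==
11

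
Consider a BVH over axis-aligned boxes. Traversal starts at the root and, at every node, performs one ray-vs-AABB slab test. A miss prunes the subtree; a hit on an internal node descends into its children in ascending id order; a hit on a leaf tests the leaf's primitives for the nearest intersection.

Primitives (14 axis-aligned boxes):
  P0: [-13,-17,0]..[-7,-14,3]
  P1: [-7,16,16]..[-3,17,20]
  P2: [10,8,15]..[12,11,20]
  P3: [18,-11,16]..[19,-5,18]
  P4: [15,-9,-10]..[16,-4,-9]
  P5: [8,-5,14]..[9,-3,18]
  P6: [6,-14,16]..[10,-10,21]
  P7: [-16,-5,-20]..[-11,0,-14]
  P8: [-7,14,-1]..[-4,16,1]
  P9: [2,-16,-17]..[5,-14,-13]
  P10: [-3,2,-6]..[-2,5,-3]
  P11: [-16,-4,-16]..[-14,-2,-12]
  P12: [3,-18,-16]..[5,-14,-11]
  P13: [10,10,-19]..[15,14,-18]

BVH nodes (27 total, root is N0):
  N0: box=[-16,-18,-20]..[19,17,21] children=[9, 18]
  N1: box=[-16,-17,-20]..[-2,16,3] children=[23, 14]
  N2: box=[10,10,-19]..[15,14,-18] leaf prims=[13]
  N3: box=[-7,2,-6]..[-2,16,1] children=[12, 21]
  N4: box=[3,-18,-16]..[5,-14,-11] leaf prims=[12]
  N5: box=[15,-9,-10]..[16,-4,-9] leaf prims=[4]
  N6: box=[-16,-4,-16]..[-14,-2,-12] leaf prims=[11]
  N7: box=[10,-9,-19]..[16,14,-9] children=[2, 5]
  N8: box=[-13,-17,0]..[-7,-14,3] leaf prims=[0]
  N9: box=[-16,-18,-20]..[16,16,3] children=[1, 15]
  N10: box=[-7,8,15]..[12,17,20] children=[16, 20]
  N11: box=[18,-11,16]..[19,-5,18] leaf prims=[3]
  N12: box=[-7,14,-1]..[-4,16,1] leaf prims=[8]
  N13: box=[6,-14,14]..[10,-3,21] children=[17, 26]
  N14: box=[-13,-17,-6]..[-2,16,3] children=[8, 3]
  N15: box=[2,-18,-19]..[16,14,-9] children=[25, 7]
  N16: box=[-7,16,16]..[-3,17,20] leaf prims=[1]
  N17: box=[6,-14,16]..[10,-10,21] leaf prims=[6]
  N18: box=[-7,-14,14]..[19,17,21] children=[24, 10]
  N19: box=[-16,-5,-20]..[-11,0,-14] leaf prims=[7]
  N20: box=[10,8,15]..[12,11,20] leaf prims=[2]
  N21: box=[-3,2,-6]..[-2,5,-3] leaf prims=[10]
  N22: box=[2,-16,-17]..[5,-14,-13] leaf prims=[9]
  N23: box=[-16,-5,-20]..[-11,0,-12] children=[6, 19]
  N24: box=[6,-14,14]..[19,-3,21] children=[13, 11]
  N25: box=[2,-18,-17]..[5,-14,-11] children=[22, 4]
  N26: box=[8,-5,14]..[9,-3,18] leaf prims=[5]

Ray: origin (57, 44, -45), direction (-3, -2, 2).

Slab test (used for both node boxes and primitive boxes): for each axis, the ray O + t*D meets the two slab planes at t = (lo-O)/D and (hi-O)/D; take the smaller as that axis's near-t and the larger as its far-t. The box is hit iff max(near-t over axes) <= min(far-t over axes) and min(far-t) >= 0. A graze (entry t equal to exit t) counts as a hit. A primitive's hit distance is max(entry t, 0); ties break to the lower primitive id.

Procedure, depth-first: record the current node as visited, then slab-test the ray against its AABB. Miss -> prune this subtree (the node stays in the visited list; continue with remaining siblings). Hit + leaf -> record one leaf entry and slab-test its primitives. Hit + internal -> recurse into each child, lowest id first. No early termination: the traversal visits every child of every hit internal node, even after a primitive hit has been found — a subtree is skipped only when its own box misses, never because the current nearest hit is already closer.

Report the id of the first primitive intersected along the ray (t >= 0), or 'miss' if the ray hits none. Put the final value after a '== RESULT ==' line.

Walk:
N0 x:[38/3,73/3] y:[27/2,31] z:[25/2,33] -> hit [27/2,73/3], descend [9, 18]
  N9 x:[41/3,73/3] y:[14,31] z:[25/2,24] -> hit [14,24], descend [1, 15]
    N1 x:[59/3,73/3] y:[14,61/2] z:[25/2,24] -> hit [59/3,24], descend [14, 23]
      N14 x:[59/3,70/3] y:[14,61/2] z:[39/2,24] -> hit [59/3,70/3], descend [3, 8]
        N3 x:[59/3,64/3] y:[14,21] z:[39/2,23] -> hit [59/3,21], descend [12, 21]
          N12 x:[61/3,64/3] y:[14,15] z:[22,23] -> miss, prune
          N21 x:[59/3,20] y:[39/2,21] z:[39/2,21] -> hit [59/3,20] leaf, test {P10@t=59/3}
        N8 x:[64/3,70/3] y:[29,61/2] z:[45/2,24] -> miss, prune
      N23 x:[68/3,73/3] y:[22,49/2] z:[25/2,33/2] -> miss, prune
    N15 x:[41/3,55/3] y:[15,31] z:[13,18] -> hit [15,18], descend [7, 25]
      N7 x:[41/3,47/3] y:[15,53/2] z:[13,18] -> hit [15,47/3], descend [2, 5]
        N2 x:[14,47/3] y:[15,17] z:[13,27/2] -> miss, prune
        N5 x:[41/3,14] y:[24,53/2] z:[35/2,18] -> miss, prune
      N25 x:[52/3,55/3] y:[29,31] z:[14,17] -> miss, prune
  N18 x:[38/3,64/3] y:[27/2,29] z:[59/2,33] -> miss, prune

Visited [0, 9, 1, 14, 3, 12, 21, 8, 23, 15, 7, 2, 5, 25, 18]. Tests: 15 box, 1 leaf. Nearest: P10.

== RESULT ==
10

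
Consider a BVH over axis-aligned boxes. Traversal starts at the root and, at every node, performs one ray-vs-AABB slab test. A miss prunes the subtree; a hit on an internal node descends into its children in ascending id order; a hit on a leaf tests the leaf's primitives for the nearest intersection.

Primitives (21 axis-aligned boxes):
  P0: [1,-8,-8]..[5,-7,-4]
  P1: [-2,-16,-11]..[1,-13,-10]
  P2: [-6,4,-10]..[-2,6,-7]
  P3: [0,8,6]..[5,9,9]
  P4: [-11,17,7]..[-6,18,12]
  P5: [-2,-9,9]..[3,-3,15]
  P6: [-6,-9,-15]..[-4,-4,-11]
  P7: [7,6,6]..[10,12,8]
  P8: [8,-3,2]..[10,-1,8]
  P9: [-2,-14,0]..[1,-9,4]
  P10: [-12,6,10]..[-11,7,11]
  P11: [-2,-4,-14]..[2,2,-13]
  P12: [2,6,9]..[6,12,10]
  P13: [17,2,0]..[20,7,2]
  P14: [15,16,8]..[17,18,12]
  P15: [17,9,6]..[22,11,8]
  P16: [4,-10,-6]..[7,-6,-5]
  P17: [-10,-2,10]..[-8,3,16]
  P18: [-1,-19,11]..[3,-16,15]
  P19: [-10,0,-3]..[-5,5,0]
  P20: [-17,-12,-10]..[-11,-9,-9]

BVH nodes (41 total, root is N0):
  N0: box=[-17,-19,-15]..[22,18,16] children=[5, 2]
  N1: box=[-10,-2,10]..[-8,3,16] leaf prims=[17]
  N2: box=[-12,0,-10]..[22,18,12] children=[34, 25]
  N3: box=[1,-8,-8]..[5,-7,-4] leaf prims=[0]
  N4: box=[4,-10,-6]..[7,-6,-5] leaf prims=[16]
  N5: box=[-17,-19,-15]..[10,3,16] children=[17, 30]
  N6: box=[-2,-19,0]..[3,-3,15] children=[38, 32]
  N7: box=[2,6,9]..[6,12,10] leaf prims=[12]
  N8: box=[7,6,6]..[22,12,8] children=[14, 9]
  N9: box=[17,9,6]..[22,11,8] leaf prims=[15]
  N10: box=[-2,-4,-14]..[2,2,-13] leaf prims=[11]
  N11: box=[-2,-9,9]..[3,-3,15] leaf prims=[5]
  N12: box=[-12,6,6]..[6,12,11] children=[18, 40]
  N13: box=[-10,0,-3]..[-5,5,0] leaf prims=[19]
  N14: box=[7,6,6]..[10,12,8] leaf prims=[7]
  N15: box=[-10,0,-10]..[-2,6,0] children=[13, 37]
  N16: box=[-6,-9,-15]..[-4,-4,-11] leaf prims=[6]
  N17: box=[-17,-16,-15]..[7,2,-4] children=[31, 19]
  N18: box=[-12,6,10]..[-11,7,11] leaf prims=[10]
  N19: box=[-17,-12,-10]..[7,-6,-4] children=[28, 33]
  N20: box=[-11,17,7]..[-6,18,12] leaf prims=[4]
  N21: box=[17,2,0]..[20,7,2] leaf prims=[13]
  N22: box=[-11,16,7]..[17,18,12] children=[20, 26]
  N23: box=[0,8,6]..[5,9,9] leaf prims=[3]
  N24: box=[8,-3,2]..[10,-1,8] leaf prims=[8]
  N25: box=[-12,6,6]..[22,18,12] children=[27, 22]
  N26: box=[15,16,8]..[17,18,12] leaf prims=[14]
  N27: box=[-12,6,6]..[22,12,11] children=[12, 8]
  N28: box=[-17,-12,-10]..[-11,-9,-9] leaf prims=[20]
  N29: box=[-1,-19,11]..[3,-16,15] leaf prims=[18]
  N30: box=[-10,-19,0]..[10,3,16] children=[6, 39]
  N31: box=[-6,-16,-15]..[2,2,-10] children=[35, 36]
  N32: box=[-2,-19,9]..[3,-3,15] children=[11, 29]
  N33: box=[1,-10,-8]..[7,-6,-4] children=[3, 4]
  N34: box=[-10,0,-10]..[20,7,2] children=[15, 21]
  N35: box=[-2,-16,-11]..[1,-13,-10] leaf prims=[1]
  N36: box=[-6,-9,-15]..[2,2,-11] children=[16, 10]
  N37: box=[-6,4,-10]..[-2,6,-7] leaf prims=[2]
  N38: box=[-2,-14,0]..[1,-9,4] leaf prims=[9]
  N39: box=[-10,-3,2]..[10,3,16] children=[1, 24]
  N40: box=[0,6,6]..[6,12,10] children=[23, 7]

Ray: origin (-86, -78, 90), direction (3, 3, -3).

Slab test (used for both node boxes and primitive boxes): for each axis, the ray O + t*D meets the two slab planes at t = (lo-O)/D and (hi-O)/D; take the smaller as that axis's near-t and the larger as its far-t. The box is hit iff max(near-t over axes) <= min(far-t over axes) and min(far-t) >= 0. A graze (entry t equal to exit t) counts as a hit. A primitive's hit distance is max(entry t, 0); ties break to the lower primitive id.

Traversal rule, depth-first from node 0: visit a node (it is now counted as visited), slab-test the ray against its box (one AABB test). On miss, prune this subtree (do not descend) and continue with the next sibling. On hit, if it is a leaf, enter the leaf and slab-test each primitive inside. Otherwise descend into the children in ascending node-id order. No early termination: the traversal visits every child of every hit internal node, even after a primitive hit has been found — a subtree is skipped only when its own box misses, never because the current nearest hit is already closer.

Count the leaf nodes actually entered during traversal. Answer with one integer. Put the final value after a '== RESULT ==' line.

Trace the traversal:
N0 x:[23,36] y:[59/3,32] z:[74/3,35] -> hit [74/3,32], descend [2, 5]
  N2 x:[74/3,36] y:[26,32] z:[26,100/3] -> hit [26,32], descend [25, 34]
    N25 x:[74/3,36] y:[28,32] z:[26,28] -> hit [28,28], descend [22, 27]
      N22 x:[25,103/3] y:[94/3,32] z:[26,83/3] -> miss, prune
      N27 x:[74/3,36] y:[28,30] z:[79/3,28] -> hit [28,28], descend [8, 12]
        N8 x:[31,36] y:[28,30] z:[82/3,28] -> miss, prune
        N12 x:[74/3,92/3] y:[28,30] z:[79/3,28] -> hit [28,28], descend [18, 40]
          N18 x:[74/3,25] y:[28,85/3] z:[79/3,80/3] -> miss, prune
          N40 x:[86/3,92/3] y:[28,30] z:[80/3,28] -> miss, prune
    N34 x:[76/3,106/3] y:[26,85/3] z:[88/3,100/3] -> miss, prune
  N5 x:[23,32] y:[59/3,27] z:[74/3,35] -> hit [74/3,27], descend [17, 30]
    N17 x:[23,31] y:[62/3,80/3] z:[94/3,35] -> miss, prune
    N30 x:[76/3,32] y:[59/3,27] z:[74/3,30] -> hit [76/3,27], descend [6, 39]
      N6 x:[28,89/3] y:[59/3,25] z:[25,30] -> miss, prune
      N39 x:[76/3,32] y:[25,27] z:[74/3,88/3] -> hit [76/3,27], descend [1, 24]
        N1 x:[76/3,26] y:[76/3,27] z:[74/3,80/3] -> hit [76/3,26] leaf, test {P17@t=76/3}
        N24 x:[94/3,32] y:[25,77/3] z:[82/3,88/3] -> miss, prune

Summary -> nodes [0, 2, 25, 22, 27, 8, 12, 18, 40, 34, 5, 17, 30, 6, 39, 1, 24]; box-tests=17; leaf-entries=1; first=P17

== RESULT ==
1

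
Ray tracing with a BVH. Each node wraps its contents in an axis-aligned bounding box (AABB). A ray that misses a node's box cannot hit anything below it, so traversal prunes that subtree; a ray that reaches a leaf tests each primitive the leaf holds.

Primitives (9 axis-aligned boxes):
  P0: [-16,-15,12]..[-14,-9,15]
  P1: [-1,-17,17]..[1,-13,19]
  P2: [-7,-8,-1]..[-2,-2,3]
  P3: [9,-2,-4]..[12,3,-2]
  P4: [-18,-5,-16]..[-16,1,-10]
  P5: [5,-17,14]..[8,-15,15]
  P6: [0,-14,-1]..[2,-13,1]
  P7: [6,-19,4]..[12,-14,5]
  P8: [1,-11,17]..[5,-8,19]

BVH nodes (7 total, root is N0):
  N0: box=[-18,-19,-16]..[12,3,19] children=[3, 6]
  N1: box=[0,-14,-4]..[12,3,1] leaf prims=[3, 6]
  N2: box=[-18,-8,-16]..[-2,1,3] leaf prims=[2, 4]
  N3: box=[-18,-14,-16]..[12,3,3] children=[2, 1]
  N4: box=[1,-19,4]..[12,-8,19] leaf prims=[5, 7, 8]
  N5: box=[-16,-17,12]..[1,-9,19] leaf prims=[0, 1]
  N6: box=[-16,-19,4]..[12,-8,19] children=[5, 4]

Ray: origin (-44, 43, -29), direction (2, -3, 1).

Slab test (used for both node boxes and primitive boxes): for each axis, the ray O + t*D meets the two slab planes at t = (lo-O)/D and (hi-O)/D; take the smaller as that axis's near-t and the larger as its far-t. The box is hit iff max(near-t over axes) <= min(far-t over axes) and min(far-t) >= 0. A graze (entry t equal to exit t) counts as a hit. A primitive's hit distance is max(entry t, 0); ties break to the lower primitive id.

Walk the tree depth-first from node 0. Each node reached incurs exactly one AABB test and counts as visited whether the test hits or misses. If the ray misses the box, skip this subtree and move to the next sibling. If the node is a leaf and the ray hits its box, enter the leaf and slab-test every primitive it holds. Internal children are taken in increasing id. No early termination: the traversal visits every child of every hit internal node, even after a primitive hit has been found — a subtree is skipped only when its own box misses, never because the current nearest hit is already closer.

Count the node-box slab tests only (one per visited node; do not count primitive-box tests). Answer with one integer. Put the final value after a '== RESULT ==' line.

Walk:
N0 x:[13,28] y:[40/3,62/3] z:[13,48] -> hit [40/3,62/3], descend [3, 6]
  N3 x:[13,28] y:[40/3,19] z:[13,32] -> hit [40/3,19], descend [1, 2]
    N1 x:[22,28] y:[40/3,19] z:[25,30] -> miss, prune
    N2 x:[13,21] y:[14,17] z:[13,32] -> hit [14,17] leaf, test {P2(miss), P4@t=14}
  N6 x:[14,28] y:[17,62/3] z:[33,48] -> miss, prune

5 AABB tests over nodes [0, 3, 1, 2, 6]; 1 leaf entered; closest P4.

== RESULT ==
5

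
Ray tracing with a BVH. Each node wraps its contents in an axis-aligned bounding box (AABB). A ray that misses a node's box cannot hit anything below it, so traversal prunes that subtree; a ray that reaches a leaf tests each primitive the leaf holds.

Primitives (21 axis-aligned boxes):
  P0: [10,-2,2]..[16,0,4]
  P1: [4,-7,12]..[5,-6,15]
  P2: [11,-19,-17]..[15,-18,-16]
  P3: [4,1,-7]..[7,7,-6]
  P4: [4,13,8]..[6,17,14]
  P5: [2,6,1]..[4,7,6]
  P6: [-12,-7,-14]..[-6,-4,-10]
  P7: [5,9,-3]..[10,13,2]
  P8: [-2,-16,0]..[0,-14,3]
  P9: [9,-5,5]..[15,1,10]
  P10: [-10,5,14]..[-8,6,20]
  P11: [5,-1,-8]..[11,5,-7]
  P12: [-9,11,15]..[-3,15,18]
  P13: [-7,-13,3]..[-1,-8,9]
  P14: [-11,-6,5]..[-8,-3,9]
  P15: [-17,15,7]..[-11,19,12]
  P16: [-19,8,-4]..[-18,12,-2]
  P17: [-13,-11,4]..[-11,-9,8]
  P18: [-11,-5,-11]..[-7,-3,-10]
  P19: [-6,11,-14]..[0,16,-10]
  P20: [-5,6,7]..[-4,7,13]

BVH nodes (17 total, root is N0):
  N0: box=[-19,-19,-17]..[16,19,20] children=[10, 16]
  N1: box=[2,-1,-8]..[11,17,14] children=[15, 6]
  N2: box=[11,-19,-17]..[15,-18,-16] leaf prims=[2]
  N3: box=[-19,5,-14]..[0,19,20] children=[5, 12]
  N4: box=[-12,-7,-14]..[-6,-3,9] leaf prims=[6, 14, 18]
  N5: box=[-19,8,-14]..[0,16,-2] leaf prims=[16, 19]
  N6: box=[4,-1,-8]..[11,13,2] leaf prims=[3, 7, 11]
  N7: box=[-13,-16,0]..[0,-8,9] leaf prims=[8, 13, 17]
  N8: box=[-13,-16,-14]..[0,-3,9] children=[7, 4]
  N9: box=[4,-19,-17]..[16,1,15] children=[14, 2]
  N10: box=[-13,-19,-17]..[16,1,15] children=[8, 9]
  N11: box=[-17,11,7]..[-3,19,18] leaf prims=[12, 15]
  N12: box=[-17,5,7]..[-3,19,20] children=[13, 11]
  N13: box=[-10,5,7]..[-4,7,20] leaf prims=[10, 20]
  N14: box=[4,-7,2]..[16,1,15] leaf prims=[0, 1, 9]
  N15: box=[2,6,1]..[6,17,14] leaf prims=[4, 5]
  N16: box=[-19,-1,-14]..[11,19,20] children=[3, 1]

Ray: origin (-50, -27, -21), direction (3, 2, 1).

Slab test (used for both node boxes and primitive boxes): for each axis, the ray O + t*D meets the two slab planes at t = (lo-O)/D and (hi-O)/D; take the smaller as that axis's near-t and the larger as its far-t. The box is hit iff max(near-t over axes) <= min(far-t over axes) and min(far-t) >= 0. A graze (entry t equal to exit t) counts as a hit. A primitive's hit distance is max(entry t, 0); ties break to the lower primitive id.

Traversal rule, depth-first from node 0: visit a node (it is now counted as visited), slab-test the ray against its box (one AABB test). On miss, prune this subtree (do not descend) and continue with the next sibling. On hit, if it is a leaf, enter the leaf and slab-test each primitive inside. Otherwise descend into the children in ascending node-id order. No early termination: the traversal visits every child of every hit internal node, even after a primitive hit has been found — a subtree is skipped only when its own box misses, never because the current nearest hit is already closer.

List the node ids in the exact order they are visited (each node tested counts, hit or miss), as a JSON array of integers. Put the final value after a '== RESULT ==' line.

Walk:
N0 x:[31/3,22] y:[4,23] z:[4,41] -> hit [31/3,22], descend [10, 16]
  N10 x:[37/3,22] y:[4,14] z:[4,36] -> hit [37/3,14], descend [8, 9]
    N8 x:[37/3,50/3] y:[11/2,12] z:[7,30] -> miss, prune
    N9 x:[18,22] y:[4,14] z:[4,36] -> miss, prune
  N16 x:[31/3,61/3] y:[13,23] z:[7,41] -> hit [13,61/3], descend [1, 3]
    N1 x:[52/3,61/3] y:[13,22] z:[13,35] -> hit [52/3,61/3], descend [6, 15]
      N6 x:[18,61/3] y:[13,20] z:[13,23] -> hit [18,20] leaf, test {P3(miss), P7@t=55/3, P11(miss)}
      N15 x:[52/3,56/3] y:[33/2,22] z:[22,35] -> miss, prune
    N3 x:[31/3,50/3] y:[16,23] z:[7,41] -> hit [16,50/3], descend [5, 12]
      N5 x:[31/3,50/3] y:[35/2,43/2] z:[7,19] -> miss, prune
      N12 x:[11,47/3] y:[16,23] z:[28,41] -> miss, prune

Visited [0, 10, 8, 9, 16, 1, 6, 15, 3, 5, 12]. Tests: 11 box, 1 leaf. Nearest: P7.

== RESULT ==
[0, 10, 8, 9, 16, 1, 6, 15, 3, 5, 12]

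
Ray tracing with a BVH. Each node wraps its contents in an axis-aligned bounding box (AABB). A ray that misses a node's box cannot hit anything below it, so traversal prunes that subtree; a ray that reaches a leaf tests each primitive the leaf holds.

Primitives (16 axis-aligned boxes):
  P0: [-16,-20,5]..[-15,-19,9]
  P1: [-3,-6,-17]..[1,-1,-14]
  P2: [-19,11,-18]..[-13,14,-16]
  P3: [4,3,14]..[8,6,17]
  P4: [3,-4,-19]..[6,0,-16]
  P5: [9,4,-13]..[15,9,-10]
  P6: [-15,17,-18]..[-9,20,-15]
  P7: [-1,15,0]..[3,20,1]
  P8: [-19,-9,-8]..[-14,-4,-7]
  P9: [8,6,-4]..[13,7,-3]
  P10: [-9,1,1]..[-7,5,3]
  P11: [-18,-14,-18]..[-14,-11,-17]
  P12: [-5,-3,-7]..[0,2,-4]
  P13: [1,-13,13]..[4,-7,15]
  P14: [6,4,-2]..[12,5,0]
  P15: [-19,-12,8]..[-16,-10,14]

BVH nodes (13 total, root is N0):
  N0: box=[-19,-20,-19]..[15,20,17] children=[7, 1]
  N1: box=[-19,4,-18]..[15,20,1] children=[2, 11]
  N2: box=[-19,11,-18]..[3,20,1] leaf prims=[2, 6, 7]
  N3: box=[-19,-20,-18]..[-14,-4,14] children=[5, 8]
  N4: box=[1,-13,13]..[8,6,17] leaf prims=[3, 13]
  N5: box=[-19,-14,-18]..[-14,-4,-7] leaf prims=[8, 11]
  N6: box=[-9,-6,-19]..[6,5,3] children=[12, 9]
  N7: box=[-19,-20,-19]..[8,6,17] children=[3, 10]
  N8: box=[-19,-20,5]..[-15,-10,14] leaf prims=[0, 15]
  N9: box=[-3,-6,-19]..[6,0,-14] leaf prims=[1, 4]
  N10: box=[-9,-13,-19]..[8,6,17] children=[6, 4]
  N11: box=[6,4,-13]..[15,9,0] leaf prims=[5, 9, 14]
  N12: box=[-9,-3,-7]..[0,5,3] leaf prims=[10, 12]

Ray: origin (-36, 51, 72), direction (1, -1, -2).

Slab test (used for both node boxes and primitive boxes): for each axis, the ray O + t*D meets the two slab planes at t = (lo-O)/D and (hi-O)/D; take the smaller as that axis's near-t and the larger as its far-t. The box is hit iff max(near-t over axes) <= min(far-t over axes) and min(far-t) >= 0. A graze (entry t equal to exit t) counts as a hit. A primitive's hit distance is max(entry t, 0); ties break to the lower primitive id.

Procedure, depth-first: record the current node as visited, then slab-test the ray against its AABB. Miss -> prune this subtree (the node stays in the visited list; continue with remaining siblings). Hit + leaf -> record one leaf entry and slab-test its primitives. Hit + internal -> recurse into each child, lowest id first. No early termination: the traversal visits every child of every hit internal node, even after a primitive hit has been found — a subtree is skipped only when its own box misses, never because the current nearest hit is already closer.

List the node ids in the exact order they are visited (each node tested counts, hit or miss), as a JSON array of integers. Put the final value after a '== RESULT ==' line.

Walk:
N0 x:[17,51] y:[31,71] z:[55/2,91/2] -> hit [31,91/2], descend [1, 7]
  N1 x:[17,51] y:[31,47] z:[71/2,45] -> hit [71/2,45], descend [2, 11]
    N2 x:[17,39] y:[31,40] z:[71/2,45] -> hit [71/2,39] leaf, test {P2(miss), P6(miss), P7@t=71/2}
    N11 x:[42,51] y:[42,47] z:[36,85/2] -> hit [42,85/2] leaf, test {P5(miss), P9(miss), P14(miss)}
  N7 x:[17,44] y:[45,71] z:[55/2,91/2] -> miss, prune

Visited [0, 1, 2, 11, 7]. Tests: 5 box, 2 leaf. Nearest: P7.

== RESULT ==
[0, 1, 2, 11, 7]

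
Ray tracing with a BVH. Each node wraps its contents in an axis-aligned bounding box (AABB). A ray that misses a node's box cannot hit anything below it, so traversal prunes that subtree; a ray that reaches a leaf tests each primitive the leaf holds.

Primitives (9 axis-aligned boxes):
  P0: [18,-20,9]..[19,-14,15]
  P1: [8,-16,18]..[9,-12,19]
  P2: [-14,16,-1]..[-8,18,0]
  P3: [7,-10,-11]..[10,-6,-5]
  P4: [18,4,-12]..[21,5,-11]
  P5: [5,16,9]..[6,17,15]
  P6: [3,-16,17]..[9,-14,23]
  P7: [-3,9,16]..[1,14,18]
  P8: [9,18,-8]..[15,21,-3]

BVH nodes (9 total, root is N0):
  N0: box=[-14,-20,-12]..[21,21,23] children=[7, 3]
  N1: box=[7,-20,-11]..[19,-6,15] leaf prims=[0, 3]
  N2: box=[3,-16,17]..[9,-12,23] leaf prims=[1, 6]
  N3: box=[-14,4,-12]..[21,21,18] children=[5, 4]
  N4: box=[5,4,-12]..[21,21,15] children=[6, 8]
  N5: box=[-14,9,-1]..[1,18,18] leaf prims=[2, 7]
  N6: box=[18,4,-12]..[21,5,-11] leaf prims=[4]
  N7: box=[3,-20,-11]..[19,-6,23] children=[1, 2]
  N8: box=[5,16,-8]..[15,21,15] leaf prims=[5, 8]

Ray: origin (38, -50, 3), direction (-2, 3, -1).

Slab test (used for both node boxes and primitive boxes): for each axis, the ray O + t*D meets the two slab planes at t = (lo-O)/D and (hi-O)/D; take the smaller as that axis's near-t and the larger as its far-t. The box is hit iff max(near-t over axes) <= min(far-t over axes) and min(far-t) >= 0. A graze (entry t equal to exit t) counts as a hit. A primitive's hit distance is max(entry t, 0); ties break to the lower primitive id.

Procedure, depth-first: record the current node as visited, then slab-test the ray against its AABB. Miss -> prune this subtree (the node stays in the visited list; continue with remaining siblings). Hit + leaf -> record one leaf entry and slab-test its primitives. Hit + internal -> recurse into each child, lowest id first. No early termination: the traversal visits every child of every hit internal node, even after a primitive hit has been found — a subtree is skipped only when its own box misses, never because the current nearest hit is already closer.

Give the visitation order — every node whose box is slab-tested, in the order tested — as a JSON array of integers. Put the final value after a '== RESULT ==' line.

Walk:
N0 x:[17/2,26] y:[10,71/3] z:[-20,15] -> hit [10,15], descend [3, 7]
  N3 x:[17/2,26] y:[18,71/3] z:[-15,15] -> miss, prune
  N7 x:[19/2,35/2] y:[10,44/3] z:[-20,14] -> hit [10,14], descend [1, 2]
    N1 x:[19/2,31/2] y:[10,44/3] z:[-12,14] -> hit [10,14] leaf, test {P0(miss), P3@t=14}
    N2 x:[29/2,35/2] y:[34/3,38/3] z:[-20,-14] -> miss, prune

Visited [0, 3, 7, 1, 2]. Tests: 5 box, 1 leaf. Nearest: P3.

== RESULT ==
[0, 3, 7, 1, 2]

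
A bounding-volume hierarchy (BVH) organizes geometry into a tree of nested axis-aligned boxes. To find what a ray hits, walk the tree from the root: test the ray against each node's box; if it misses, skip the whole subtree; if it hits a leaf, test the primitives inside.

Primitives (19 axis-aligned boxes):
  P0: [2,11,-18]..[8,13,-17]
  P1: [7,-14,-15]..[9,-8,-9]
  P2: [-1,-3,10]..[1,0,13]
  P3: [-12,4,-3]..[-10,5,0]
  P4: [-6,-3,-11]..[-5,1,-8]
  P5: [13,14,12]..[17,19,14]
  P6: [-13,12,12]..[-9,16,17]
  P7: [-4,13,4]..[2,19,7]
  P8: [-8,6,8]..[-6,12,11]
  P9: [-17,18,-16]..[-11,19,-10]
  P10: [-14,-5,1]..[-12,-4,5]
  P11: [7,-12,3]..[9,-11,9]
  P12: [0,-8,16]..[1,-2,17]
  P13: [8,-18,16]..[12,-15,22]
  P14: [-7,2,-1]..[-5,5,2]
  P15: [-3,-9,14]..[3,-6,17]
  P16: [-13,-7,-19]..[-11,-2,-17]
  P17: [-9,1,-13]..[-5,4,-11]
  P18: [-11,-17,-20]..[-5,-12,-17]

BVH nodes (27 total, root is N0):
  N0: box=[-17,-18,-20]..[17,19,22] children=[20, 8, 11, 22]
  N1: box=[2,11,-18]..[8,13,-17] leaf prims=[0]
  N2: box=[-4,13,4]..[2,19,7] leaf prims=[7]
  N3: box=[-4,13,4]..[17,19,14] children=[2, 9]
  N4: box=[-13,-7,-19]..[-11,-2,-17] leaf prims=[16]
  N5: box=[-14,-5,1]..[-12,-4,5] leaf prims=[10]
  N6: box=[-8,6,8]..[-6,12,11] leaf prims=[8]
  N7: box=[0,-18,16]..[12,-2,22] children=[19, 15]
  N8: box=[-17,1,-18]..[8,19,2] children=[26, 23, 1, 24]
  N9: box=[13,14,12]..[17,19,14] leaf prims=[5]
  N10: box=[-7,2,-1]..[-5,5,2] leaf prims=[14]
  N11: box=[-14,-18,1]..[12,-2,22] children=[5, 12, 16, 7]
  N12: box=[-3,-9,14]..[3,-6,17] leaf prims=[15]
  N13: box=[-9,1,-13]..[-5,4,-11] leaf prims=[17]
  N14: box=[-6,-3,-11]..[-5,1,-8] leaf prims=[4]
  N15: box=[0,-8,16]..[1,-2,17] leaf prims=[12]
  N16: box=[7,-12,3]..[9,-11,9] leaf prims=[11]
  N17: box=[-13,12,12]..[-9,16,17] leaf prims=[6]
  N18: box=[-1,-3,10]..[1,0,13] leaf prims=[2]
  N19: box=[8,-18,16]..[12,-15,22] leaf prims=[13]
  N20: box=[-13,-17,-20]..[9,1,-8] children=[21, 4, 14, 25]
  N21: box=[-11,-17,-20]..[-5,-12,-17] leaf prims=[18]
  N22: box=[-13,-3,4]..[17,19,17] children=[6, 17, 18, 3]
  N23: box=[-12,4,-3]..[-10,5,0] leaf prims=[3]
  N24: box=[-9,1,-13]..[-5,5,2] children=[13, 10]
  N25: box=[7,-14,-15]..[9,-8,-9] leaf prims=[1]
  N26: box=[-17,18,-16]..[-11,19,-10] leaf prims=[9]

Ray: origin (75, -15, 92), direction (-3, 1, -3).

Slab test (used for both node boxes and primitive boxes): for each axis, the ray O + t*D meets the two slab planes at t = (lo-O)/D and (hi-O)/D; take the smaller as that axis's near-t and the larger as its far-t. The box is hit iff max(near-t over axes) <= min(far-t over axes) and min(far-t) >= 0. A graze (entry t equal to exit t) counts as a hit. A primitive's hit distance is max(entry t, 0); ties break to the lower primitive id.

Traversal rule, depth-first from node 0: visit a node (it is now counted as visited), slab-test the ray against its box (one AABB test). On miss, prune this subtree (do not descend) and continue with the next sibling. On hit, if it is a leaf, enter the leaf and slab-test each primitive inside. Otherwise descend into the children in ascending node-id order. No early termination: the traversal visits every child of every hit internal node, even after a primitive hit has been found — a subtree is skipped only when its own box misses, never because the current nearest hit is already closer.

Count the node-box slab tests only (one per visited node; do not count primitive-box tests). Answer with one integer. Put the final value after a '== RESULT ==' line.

Walk:
N0 x:[58/3,92/3] y:[-3,34] z:[70/3,112/3] -> hit [70/3,92/3], descend [8, 11, 20, 22]
  N8 x:[67/3,92/3] y:[16,34] z:[30,110/3] -> hit [30,92/3], descend [1, 23, 24, 26]
    N1 x:[67/3,73/3] y:[26,28] z:[109/3,110/3] -> miss, prune
    N23 x:[85/3,29] y:[19,20] z:[92/3,95/3] -> miss, prune
    N24 x:[80/3,28] y:[16,20] z:[30,35] -> miss, prune
    N26 x:[86/3,92/3] y:[33,34] z:[34,36] -> miss, prune
  N11 x:[21,89/3] y:[-3,13] z:[70/3,91/3] -> miss, prune
  N20 x:[22,88/3] y:[-2,16] z:[100/3,112/3] -> miss, prune
  N22 x:[58/3,88/3] y:[12,34] z:[25,88/3] -> hit [25,88/3], descend [3, 6, 17, 18]
    N3 x:[58/3,79/3] y:[28,34] z:[26,88/3] -> miss, prune
    N6 x:[27,83/3] y:[21,27] z:[27,28] -> hit [27,27] leaf, test {P8@t=27}
    N17 x:[28,88/3] y:[27,31] z:[25,80/3] -> miss, prune
    N18 x:[74/3,76/3] y:[12,15] z:[79/3,82/3] -> miss, prune

order=[0, 8, 1, 23, 24, 26, 11, 20, 22, 3, 6, 17, 18]  |boxes|=13  |leaves|=1  hit=P8

== RESULT ==
13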